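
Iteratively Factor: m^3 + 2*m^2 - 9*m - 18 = (m - 3)*(m^2 + 5*m + 6) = (m - 3)*(m + 2)*(m + 3)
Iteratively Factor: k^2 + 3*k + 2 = (k + 1)*(k + 2)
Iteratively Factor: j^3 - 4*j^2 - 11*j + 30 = (j + 3)*(j^2 - 7*j + 10) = (j - 5)*(j + 3)*(j - 2)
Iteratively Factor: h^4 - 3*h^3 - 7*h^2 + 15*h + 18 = (h + 1)*(h^3 - 4*h^2 - 3*h + 18) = (h - 3)*(h + 1)*(h^2 - h - 6) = (h - 3)*(h + 1)*(h + 2)*(h - 3)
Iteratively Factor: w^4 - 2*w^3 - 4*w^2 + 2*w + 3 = (w + 1)*(w^3 - 3*w^2 - w + 3) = (w + 1)^2*(w^2 - 4*w + 3) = (w - 3)*(w + 1)^2*(w - 1)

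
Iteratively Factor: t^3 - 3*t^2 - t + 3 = (t + 1)*(t^2 - 4*t + 3) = (t - 3)*(t + 1)*(t - 1)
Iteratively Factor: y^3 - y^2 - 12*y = (y)*(y^2 - y - 12) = y*(y + 3)*(y - 4)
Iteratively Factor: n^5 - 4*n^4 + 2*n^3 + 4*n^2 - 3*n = (n - 1)*(n^4 - 3*n^3 - n^2 + 3*n) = (n - 1)*(n + 1)*(n^3 - 4*n^2 + 3*n) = (n - 3)*(n - 1)*(n + 1)*(n^2 - n) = (n - 3)*(n - 1)^2*(n + 1)*(n)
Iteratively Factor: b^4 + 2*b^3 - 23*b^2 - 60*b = (b + 4)*(b^3 - 2*b^2 - 15*b) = (b - 5)*(b + 4)*(b^2 + 3*b) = (b - 5)*(b + 3)*(b + 4)*(b)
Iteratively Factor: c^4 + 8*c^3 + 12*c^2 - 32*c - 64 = (c + 4)*(c^3 + 4*c^2 - 4*c - 16) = (c + 4)^2*(c^2 - 4) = (c - 2)*(c + 4)^2*(c + 2)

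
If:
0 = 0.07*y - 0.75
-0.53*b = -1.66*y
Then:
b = 33.56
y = 10.71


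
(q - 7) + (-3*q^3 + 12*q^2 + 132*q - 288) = -3*q^3 + 12*q^2 + 133*q - 295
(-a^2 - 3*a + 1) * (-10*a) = 10*a^3 + 30*a^2 - 10*a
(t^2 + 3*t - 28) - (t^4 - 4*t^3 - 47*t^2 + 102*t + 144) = -t^4 + 4*t^3 + 48*t^2 - 99*t - 172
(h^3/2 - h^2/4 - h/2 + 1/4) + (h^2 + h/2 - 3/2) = h^3/2 + 3*h^2/4 - 5/4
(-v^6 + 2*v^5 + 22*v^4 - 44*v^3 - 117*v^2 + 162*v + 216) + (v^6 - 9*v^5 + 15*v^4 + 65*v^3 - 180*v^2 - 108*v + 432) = -7*v^5 + 37*v^4 + 21*v^3 - 297*v^2 + 54*v + 648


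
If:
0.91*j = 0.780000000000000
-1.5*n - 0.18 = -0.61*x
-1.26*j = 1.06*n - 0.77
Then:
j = 0.86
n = -0.29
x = -0.42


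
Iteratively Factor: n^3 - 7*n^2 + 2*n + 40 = (n + 2)*(n^2 - 9*n + 20) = (n - 4)*(n + 2)*(n - 5)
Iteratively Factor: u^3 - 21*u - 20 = (u + 4)*(u^2 - 4*u - 5) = (u + 1)*(u + 4)*(u - 5)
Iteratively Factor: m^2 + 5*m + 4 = (m + 4)*(m + 1)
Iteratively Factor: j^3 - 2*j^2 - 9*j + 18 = (j - 3)*(j^2 + j - 6) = (j - 3)*(j - 2)*(j + 3)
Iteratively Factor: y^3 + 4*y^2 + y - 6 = (y + 2)*(y^2 + 2*y - 3) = (y + 2)*(y + 3)*(y - 1)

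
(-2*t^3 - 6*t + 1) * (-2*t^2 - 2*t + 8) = 4*t^5 + 4*t^4 - 4*t^3 + 10*t^2 - 50*t + 8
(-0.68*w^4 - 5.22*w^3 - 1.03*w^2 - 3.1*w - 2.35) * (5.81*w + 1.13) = -3.9508*w^5 - 31.0966*w^4 - 11.8829*w^3 - 19.1749*w^2 - 17.1565*w - 2.6555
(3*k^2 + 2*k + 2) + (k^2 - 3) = 4*k^2 + 2*k - 1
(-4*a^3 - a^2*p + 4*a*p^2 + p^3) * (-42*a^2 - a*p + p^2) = 168*a^5 + 46*a^4*p - 171*a^3*p^2 - 47*a^2*p^3 + 3*a*p^4 + p^5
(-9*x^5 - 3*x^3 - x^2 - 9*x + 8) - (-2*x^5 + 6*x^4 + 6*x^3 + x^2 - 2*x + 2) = -7*x^5 - 6*x^4 - 9*x^3 - 2*x^2 - 7*x + 6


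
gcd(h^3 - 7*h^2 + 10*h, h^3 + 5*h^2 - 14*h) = h^2 - 2*h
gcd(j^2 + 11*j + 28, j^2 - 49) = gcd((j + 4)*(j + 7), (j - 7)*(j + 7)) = j + 7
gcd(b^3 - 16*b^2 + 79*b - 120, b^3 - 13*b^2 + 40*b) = b^2 - 13*b + 40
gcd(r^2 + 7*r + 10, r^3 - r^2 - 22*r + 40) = r + 5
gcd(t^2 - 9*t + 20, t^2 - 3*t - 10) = t - 5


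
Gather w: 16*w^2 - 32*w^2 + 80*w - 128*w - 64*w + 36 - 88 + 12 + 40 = -16*w^2 - 112*w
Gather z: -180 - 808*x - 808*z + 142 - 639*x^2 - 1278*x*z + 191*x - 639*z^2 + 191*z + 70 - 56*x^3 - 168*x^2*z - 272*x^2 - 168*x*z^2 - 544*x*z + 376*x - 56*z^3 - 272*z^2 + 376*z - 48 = -56*x^3 - 911*x^2 - 241*x - 56*z^3 + z^2*(-168*x - 911) + z*(-168*x^2 - 1822*x - 241) - 16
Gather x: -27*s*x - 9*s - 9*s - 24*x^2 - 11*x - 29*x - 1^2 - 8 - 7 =-18*s - 24*x^2 + x*(-27*s - 40) - 16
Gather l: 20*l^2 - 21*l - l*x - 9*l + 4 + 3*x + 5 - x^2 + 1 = 20*l^2 + l*(-x - 30) - x^2 + 3*x + 10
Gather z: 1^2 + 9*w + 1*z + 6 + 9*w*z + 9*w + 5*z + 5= 18*w + z*(9*w + 6) + 12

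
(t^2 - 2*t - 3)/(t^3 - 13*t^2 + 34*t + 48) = (t - 3)/(t^2 - 14*t + 48)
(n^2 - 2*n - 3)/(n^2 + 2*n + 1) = (n - 3)/(n + 1)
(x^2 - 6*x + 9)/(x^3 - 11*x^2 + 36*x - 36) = (x - 3)/(x^2 - 8*x + 12)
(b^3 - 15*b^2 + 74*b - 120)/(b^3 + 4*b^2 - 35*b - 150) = (b^2 - 9*b + 20)/(b^2 + 10*b + 25)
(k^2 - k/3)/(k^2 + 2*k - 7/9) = 3*k/(3*k + 7)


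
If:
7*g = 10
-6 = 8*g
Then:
No Solution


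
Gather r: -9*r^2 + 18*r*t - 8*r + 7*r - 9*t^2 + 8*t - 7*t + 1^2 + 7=-9*r^2 + r*(18*t - 1) - 9*t^2 + t + 8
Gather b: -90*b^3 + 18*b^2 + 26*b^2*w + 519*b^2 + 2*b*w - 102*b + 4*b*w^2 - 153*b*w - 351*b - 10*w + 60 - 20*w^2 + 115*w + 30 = -90*b^3 + b^2*(26*w + 537) + b*(4*w^2 - 151*w - 453) - 20*w^2 + 105*w + 90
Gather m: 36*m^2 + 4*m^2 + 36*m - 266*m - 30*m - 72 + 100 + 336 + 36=40*m^2 - 260*m + 400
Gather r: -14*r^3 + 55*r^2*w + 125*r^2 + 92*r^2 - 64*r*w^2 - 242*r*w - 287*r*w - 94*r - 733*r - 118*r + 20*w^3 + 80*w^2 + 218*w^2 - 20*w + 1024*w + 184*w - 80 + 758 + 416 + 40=-14*r^3 + r^2*(55*w + 217) + r*(-64*w^2 - 529*w - 945) + 20*w^3 + 298*w^2 + 1188*w + 1134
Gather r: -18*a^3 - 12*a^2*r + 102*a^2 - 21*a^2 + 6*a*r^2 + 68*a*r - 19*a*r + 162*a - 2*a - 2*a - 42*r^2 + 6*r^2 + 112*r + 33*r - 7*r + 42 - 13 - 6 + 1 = -18*a^3 + 81*a^2 + 158*a + r^2*(6*a - 36) + r*(-12*a^2 + 49*a + 138) + 24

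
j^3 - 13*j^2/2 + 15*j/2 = j*(j - 5)*(j - 3/2)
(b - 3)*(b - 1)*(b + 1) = b^3 - 3*b^2 - b + 3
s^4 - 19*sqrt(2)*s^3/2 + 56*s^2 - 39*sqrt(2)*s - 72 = (s - 4*sqrt(2))*(s - 3*sqrt(2))^2*(s + sqrt(2)/2)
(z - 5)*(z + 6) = z^2 + z - 30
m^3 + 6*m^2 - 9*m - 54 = (m - 3)*(m + 3)*(m + 6)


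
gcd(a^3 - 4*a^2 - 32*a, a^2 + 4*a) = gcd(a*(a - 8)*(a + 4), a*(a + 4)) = a^2 + 4*a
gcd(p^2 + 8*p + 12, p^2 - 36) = p + 6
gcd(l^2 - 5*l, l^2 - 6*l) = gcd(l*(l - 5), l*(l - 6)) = l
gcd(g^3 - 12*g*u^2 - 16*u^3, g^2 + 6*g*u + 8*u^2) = g + 2*u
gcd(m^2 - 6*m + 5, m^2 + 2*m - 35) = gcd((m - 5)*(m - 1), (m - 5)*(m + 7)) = m - 5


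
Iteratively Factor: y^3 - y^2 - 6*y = (y - 3)*(y^2 + 2*y) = (y - 3)*(y + 2)*(y)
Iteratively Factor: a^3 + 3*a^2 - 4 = (a + 2)*(a^2 + a - 2) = (a - 1)*(a + 2)*(a + 2)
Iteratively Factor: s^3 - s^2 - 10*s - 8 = (s - 4)*(s^2 + 3*s + 2) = (s - 4)*(s + 1)*(s + 2)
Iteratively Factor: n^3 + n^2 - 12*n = (n + 4)*(n^2 - 3*n) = (n - 3)*(n + 4)*(n)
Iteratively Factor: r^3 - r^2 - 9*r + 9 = (r - 3)*(r^2 + 2*r - 3) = (r - 3)*(r + 3)*(r - 1)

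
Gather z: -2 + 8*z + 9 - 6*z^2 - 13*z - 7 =-6*z^2 - 5*z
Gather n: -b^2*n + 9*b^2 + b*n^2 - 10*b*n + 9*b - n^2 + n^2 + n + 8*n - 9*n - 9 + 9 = 9*b^2 + b*n^2 + 9*b + n*(-b^2 - 10*b)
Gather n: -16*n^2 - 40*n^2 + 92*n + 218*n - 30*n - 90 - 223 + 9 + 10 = -56*n^2 + 280*n - 294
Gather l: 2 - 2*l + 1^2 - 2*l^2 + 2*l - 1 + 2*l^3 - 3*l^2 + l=2*l^3 - 5*l^2 + l + 2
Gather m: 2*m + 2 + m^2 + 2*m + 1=m^2 + 4*m + 3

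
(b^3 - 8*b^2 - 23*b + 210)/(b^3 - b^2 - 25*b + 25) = (b^2 - 13*b + 42)/(b^2 - 6*b + 5)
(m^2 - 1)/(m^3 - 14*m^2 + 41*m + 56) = (m - 1)/(m^2 - 15*m + 56)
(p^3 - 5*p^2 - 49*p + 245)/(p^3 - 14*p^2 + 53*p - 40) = (p^2 - 49)/(p^2 - 9*p + 8)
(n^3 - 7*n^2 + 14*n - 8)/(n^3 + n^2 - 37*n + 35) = (n^2 - 6*n + 8)/(n^2 + 2*n - 35)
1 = 1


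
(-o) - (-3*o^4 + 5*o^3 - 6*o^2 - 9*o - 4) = 3*o^4 - 5*o^3 + 6*o^2 + 8*o + 4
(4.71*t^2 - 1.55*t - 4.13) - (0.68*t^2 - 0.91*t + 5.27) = 4.03*t^2 - 0.64*t - 9.4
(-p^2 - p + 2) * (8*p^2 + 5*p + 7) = -8*p^4 - 13*p^3 + 4*p^2 + 3*p + 14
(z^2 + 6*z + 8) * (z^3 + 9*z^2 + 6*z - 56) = z^5 + 15*z^4 + 68*z^3 + 52*z^2 - 288*z - 448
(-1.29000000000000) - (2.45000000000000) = -3.74000000000000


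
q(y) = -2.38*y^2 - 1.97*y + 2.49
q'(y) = -4.76*y - 1.97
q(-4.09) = -29.27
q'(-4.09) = 17.50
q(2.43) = -16.35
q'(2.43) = -13.54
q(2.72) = -20.48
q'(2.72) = -14.92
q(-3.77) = -23.91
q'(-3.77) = 15.98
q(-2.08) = -3.71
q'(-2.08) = 7.93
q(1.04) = -2.13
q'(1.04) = -6.92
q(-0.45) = 2.89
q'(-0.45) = 0.17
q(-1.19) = 1.46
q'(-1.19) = 3.69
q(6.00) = -95.01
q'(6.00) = -30.53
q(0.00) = 2.49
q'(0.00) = -1.97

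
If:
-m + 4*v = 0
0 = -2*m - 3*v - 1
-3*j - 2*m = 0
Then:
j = 8/33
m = -4/11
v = -1/11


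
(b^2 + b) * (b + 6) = b^3 + 7*b^2 + 6*b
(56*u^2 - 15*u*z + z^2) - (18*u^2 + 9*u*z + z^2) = 38*u^2 - 24*u*z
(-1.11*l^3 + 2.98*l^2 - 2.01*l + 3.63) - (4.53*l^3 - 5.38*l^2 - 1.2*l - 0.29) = -5.64*l^3 + 8.36*l^2 - 0.81*l + 3.92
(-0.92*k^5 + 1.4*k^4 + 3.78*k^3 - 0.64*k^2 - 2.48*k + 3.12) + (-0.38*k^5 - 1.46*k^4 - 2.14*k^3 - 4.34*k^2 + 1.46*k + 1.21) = -1.3*k^5 - 0.0600000000000001*k^4 + 1.64*k^3 - 4.98*k^2 - 1.02*k + 4.33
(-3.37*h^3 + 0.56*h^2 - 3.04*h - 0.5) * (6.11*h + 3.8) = -20.5907*h^4 - 9.3844*h^3 - 16.4464*h^2 - 14.607*h - 1.9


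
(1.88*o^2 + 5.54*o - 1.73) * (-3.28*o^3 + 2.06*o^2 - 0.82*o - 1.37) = -6.1664*o^5 - 14.2984*o^4 + 15.5452*o^3 - 10.6822*o^2 - 6.1712*o + 2.3701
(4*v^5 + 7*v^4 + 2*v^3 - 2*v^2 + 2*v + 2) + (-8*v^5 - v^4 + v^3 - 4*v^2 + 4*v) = -4*v^5 + 6*v^4 + 3*v^3 - 6*v^2 + 6*v + 2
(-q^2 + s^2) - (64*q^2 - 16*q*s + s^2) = -65*q^2 + 16*q*s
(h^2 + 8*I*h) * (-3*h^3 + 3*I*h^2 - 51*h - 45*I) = -3*h^5 - 21*I*h^4 - 75*h^3 - 453*I*h^2 + 360*h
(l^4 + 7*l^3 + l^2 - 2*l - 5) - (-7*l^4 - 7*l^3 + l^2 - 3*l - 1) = 8*l^4 + 14*l^3 + l - 4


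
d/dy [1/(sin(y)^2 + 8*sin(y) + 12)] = -2*(sin(y) + 4)*cos(y)/(sin(y)^2 + 8*sin(y) + 12)^2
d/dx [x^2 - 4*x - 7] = 2*x - 4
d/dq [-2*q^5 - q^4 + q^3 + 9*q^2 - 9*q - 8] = -10*q^4 - 4*q^3 + 3*q^2 + 18*q - 9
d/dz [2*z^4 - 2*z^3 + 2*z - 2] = 8*z^3 - 6*z^2 + 2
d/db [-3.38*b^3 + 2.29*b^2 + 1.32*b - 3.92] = -10.14*b^2 + 4.58*b + 1.32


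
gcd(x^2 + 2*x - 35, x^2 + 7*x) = x + 7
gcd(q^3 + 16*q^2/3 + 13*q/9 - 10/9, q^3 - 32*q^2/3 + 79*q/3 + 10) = 1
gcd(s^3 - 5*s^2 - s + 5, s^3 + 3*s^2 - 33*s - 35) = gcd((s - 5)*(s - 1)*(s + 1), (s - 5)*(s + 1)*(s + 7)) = s^2 - 4*s - 5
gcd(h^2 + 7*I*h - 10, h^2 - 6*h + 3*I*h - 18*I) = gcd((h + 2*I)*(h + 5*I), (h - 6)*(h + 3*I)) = 1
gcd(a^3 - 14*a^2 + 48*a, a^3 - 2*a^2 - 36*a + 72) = a - 6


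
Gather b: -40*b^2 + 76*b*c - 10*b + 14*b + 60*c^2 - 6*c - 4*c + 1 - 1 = -40*b^2 + b*(76*c + 4) + 60*c^2 - 10*c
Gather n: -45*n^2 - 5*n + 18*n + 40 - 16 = -45*n^2 + 13*n + 24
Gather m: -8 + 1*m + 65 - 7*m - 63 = -6*m - 6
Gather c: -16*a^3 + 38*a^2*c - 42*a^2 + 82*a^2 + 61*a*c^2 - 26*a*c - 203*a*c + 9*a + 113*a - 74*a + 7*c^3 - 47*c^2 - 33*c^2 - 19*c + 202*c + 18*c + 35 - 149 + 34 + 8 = -16*a^3 + 40*a^2 + 48*a + 7*c^3 + c^2*(61*a - 80) + c*(38*a^2 - 229*a + 201) - 72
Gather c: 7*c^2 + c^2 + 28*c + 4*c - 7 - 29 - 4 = 8*c^2 + 32*c - 40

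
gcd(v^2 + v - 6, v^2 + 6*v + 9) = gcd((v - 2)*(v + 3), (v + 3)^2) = v + 3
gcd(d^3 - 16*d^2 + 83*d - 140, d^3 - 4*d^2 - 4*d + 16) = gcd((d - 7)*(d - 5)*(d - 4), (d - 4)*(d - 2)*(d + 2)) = d - 4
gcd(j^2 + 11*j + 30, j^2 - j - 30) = j + 5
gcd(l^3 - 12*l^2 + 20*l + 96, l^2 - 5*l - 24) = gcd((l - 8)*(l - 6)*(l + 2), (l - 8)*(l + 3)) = l - 8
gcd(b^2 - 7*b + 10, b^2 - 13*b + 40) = b - 5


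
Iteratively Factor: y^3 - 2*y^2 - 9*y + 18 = (y - 2)*(y^2 - 9) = (y - 3)*(y - 2)*(y + 3)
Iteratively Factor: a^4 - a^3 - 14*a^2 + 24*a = (a - 2)*(a^3 + a^2 - 12*a) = (a - 3)*(a - 2)*(a^2 + 4*a) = a*(a - 3)*(a - 2)*(a + 4)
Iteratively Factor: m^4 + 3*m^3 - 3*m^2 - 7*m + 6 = (m - 1)*(m^3 + 4*m^2 + m - 6) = (m - 1)*(m + 3)*(m^2 + m - 2) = (m - 1)^2*(m + 3)*(m + 2)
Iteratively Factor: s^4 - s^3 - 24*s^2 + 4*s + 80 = (s - 5)*(s^3 + 4*s^2 - 4*s - 16) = (s - 5)*(s + 4)*(s^2 - 4) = (s - 5)*(s + 2)*(s + 4)*(s - 2)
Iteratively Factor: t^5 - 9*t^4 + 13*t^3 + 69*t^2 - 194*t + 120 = (t + 3)*(t^4 - 12*t^3 + 49*t^2 - 78*t + 40) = (t - 2)*(t + 3)*(t^3 - 10*t^2 + 29*t - 20) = (t - 5)*(t - 2)*(t + 3)*(t^2 - 5*t + 4) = (t - 5)*(t - 2)*(t - 1)*(t + 3)*(t - 4)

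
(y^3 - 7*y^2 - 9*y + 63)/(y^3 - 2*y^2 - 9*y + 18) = (y - 7)/(y - 2)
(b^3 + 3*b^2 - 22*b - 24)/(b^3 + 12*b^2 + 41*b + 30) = (b - 4)/(b + 5)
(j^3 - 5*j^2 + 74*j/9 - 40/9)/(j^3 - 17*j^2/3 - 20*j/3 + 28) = (9*j^2 - 27*j + 20)/(3*(3*j^2 - 11*j - 42))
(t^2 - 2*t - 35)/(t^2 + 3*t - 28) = (t^2 - 2*t - 35)/(t^2 + 3*t - 28)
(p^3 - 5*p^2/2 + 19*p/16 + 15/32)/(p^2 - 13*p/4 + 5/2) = (8*p^2 - 10*p - 3)/(8*(p - 2))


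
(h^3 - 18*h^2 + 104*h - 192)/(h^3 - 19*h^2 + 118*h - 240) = (h - 4)/(h - 5)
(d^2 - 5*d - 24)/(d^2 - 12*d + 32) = (d + 3)/(d - 4)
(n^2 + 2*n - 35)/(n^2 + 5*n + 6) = (n^2 + 2*n - 35)/(n^2 + 5*n + 6)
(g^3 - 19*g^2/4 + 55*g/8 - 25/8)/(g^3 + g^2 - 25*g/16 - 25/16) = 2*(2*g^2 - 7*g + 5)/(4*g^2 + 9*g + 5)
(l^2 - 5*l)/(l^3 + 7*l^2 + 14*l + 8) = l*(l - 5)/(l^3 + 7*l^2 + 14*l + 8)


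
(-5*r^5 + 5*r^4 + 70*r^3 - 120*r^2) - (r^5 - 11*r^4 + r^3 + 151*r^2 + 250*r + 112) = -6*r^5 + 16*r^4 + 69*r^3 - 271*r^2 - 250*r - 112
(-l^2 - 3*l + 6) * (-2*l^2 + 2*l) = 2*l^4 + 4*l^3 - 18*l^2 + 12*l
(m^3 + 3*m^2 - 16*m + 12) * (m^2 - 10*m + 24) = m^5 - 7*m^4 - 22*m^3 + 244*m^2 - 504*m + 288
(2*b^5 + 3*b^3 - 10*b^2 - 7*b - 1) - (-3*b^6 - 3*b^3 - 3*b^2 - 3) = 3*b^6 + 2*b^5 + 6*b^3 - 7*b^2 - 7*b + 2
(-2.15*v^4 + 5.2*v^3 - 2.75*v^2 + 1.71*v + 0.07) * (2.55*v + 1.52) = -5.4825*v^5 + 9.992*v^4 + 0.891500000000002*v^3 + 0.1805*v^2 + 2.7777*v + 0.1064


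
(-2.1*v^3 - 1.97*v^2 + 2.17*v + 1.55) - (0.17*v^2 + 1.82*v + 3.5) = -2.1*v^3 - 2.14*v^2 + 0.35*v - 1.95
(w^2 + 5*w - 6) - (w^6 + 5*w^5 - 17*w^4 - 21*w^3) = -w^6 - 5*w^5 + 17*w^4 + 21*w^3 + w^2 + 5*w - 6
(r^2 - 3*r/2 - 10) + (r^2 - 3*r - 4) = 2*r^2 - 9*r/2 - 14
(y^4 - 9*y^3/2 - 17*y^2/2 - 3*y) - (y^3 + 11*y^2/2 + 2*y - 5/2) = y^4 - 11*y^3/2 - 14*y^2 - 5*y + 5/2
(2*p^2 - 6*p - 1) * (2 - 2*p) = -4*p^3 + 16*p^2 - 10*p - 2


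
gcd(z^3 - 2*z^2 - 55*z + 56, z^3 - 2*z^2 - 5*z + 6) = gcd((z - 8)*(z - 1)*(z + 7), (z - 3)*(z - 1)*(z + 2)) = z - 1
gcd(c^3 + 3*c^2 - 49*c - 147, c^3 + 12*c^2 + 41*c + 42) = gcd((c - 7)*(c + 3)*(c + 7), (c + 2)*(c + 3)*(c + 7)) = c^2 + 10*c + 21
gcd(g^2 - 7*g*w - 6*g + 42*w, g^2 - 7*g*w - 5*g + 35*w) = -g + 7*w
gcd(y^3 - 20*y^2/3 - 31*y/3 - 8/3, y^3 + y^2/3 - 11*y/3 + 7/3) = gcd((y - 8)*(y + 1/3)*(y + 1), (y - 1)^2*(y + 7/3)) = 1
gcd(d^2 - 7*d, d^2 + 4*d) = d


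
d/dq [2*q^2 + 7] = 4*q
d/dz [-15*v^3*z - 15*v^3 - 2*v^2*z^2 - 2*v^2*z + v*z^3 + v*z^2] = v*(-15*v^2 - 4*v*z - 2*v + 3*z^2 + 2*z)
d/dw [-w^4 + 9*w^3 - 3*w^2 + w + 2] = -4*w^3 + 27*w^2 - 6*w + 1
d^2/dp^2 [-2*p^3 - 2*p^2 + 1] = -12*p - 4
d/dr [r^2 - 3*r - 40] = 2*r - 3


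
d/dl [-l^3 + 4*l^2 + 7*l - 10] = -3*l^2 + 8*l + 7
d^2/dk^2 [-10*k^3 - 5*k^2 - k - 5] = -60*k - 10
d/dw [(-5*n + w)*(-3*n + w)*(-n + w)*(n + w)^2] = -7*n^4 + 44*n^3*w + 18*n^2*w^2 - 28*n*w^3 + 5*w^4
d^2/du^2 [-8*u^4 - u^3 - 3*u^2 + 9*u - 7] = -96*u^2 - 6*u - 6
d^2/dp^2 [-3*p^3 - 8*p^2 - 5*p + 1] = -18*p - 16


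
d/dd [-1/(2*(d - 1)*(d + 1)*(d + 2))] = ((d - 1)*(d + 1) + (d - 1)*(d + 2) + (d + 1)*(d + 2))/(2*(d - 1)^2*(d + 1)^2*(d + 2)^2)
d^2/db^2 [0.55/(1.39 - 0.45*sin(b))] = (0.111375*sin(b)^2 + 0.344025*sin(b) - 0.22275)/(0.45*sin(b) - 1.39)^3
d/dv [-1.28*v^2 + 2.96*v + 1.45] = 2.96 - 2.56*v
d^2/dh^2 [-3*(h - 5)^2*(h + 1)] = 54 - 18*h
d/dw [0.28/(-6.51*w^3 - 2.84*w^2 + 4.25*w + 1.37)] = (5.4684*w^2 + 1.5904*w - 1.19)/(6.51*w^3 + 2.84*w^2 - 4.25*w - 1.37)^2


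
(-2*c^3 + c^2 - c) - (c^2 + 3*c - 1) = -2*c^3 - 4*c + 1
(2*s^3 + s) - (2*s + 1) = 2*s^3 - s - 1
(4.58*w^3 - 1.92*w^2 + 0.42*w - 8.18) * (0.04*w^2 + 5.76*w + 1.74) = 0.1832*w^5 + 26.304*w^4 - 3.0732*w^3 - 1.2488*w^2 - 46.386*w - 14.2332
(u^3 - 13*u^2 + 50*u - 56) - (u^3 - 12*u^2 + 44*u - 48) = -u^2 + 6*u - 8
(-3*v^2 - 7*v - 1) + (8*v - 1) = -3*v^2 + v - 2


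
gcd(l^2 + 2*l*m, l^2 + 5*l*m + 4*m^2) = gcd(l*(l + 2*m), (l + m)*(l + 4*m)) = 1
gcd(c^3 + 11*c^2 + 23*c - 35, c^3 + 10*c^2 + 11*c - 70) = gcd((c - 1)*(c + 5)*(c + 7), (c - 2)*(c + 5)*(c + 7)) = c^2 + 12*c + 35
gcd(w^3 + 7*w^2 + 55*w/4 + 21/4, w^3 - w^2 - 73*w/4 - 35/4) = w^2 + 4*w + 7/4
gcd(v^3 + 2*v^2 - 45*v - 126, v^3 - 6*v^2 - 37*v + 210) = v^2 - v - 42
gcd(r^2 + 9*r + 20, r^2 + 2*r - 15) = r + 5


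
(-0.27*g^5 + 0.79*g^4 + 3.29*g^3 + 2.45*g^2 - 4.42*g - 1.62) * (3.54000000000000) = -0.9558*g^5 + 2.7966*g^4 + 11.6466*g^3 + 8.673*g^2 - 15.6468*g - 5.7348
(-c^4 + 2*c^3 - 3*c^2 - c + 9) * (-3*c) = 3*c^5 - 6*c^4 + 9*c^3 + 3*c^2 - 27*c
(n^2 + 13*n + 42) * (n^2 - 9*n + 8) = n^4 + 4*n^3 - 67*n^2 - 274*n + 336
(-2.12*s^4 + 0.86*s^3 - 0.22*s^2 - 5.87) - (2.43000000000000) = -2.12*s^4 + 0.86*s^3 - 0.22*s^2 - 8.3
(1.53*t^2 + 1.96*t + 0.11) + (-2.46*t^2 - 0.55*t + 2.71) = -0.93*t^2 + 1.41*t + 2.82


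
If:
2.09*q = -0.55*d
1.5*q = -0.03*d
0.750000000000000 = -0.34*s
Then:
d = 0.00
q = 0.00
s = -2.21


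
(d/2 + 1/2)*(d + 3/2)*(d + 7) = d^3/2 + 19*d^2/4 + 19*d/2 + 21/4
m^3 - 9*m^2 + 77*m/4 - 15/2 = (m - 6)*(m - 5/2)*(m - 1/2)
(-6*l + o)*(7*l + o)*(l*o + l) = -42*l^3*o - 42*l^3 + l^2*o^2 + l^2*o + l*o^3 + l*o^2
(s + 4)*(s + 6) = s^2 + 10*s + 24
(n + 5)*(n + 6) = n^2 + 11*n + 30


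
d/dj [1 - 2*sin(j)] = -2*cos(j)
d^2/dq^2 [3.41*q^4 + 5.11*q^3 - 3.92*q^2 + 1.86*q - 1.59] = 40.92*q^2 + 30.66*q - 7.84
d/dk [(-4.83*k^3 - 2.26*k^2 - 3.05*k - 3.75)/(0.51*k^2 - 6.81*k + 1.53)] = (-2.4633*k^4 + 65.7846*k^3 - 5.2236*k^2 - 3.0906*k - 30.204)/(0.2601*k^4 - 6.9462*k^3 + 47.9367*k^2 - 20.8386*k + 2.3409)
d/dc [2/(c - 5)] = -2/(c - 5)^2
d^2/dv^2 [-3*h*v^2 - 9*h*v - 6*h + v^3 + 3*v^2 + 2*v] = -6*h + 6*v + 6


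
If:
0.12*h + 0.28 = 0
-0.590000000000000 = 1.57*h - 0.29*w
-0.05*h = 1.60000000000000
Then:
No Solution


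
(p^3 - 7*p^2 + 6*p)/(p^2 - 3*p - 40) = p*(-p^2 + 7*p - 6)/(-p^2 + 3*p + 40)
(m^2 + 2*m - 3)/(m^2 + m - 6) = (m - 1)/(m - 2)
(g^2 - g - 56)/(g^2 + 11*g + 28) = (g - 8)/(g + 4)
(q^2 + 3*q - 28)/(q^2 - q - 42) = (-q^2 - 3*q + 28)/(-q^2 + q + 42)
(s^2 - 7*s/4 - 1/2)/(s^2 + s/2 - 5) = (4*s + 1)/(2*(2*s + 5))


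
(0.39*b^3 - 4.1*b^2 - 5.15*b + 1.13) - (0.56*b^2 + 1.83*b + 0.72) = 0.39*b^3 - 4.66*b^2 - 6.98*b + 0.41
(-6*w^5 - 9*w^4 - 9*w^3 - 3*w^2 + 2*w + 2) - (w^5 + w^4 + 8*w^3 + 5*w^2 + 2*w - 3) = -7*w^5 - 10*w^4 - 17*w^3 - 8*w^2 + 5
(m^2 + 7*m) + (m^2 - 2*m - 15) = 2*m^2 + 5*m - 15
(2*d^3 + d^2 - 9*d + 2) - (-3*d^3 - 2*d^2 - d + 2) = 5*d^3 + 3*d^2 - 8*d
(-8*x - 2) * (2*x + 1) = -16*x^2 - 12*x - 2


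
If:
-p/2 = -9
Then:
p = 18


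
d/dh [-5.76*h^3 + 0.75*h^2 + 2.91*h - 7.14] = -17.28*h^2 + 1.5*h + 2.91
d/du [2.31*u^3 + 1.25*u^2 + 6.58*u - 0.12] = 6.93*u^2 + 2.5*u + 6.58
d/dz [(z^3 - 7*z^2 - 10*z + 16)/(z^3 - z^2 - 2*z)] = 2*(3*z^4 + 8*z^3 - 22*z^2 + 16*z + 16)/(z^2*(z^4 - 2*z^3 - 3*z^2 + 4*z + 4))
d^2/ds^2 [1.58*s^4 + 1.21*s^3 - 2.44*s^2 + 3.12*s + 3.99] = 18.96*s^2 + 7.26*s - 4.88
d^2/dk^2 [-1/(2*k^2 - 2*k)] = (k*(k - 1) - (2*k - 1)^2)/(k^3*(k - 1)^3)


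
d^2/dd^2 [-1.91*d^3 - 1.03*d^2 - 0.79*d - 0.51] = -11.46*d - 2.06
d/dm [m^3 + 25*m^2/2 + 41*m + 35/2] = 3*m^2 + 25*m + 41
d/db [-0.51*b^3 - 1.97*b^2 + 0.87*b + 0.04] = -1.53*b^2 - 3.94*b + 0.87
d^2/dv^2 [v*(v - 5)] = 2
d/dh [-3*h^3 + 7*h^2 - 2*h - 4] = -9*h^2 + 14*h - 2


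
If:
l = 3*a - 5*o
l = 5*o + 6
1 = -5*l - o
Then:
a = -77/39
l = 1/26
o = -31/26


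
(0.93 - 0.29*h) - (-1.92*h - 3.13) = 1.63*h + 4.06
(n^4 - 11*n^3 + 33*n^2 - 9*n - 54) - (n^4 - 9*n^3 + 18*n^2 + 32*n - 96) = -2*n^3 + 15*n^2 - 41*n + 42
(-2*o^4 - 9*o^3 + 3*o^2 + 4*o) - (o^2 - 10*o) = -2*o^4 - 9*o^3 + 2*o^2 + 14*o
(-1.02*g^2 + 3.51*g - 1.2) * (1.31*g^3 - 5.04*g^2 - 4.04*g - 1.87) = -1.3362*g^5 + 9.7389*g^4 - 15.1416*g^3 - 6.225*g^2 - 1.7157*g + 2.244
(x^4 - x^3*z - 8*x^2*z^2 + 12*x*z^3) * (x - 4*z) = x^5 - 5*x^4*z - 4*x^3*z^2 + 44*x^2*z^3 - 48*x*z^4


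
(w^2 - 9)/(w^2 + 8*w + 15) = (w - 3)/(w + 5)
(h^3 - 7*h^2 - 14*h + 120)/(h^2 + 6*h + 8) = (h^2 - 11*h + 30)/(h + 2)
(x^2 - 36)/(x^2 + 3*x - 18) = (x - 6)/(x - 3)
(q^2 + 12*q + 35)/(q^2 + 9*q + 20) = (q + 7)/(q + 4)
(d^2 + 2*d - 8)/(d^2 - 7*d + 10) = (d + 4)/(d - 5)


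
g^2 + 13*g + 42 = (g + 6)*(g + 7)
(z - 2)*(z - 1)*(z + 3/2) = z^3 - 3*z^2/2 - 5*z/2 + 3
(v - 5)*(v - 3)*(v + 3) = v^3 - 5*v^2 - 9*v + 45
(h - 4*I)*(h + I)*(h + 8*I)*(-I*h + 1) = -I*h^4 + 6*h^3 - 23*I*h^2 + 60*h + 32*I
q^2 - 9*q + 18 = (q - 6)*(q - 3)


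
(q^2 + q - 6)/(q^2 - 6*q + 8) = (q + 3)/(q - 4)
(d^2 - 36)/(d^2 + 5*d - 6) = (d - 6)/(d - 1)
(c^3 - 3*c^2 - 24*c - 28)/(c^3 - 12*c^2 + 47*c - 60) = (c^3 - 3*c^2 - 24*c - 28)/(c^3 - 12*c^2 + 47*c - 60)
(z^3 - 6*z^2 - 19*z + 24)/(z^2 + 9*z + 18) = (z^2 - 9*z + 8)/(z + 6)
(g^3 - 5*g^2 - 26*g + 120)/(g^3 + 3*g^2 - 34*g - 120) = (g - 4)/(g + 4)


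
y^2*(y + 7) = y^3 + 7*y^2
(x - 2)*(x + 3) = x^2 + x - 6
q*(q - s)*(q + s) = q^3 - q*s^2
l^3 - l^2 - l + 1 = (l - 1)^2*(l + 1)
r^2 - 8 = (r - 2*sqrt(2))*(r + 2*sqrt(2))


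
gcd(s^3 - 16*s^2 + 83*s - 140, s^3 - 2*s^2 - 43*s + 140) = s^2 - 9*s + 20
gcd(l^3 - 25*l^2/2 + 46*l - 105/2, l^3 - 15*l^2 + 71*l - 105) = l^2 - 10*l + 21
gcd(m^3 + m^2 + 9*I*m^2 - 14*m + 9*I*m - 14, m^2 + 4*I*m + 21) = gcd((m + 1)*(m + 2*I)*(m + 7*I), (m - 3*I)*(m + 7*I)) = m + 7*I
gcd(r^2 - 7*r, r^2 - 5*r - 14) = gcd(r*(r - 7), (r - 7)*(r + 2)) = r - 7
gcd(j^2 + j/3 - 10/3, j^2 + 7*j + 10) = j + 2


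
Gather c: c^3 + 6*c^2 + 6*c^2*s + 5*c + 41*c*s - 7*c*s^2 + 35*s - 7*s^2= c^3 + c^2*(6*s + 6) + c*(-7*s^2 + 41*s + 5) - 7*s^2 + 35*s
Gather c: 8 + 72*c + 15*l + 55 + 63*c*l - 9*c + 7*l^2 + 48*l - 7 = c*(63*l + 63) + 7*l^2 + 63*l + 56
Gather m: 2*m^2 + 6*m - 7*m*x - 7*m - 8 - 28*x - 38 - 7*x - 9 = 2*m^2 + m*(-7*x - 1) - 35*x - 55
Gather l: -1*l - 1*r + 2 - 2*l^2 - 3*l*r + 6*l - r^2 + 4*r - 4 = -2*l^2 + l*(5 - 3*r) - r^2 + 3*r - 2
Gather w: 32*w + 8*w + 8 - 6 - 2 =40*w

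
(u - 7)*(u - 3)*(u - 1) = u^3 - 11*u^2 + 31*u - 21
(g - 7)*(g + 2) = g^2 - 5*g - 14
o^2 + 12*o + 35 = (o + 5)*(o + 7)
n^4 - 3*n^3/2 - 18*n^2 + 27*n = n*(n - 3/2)*(n - 3*sqrt(2))*(n + 3*sqrt(2))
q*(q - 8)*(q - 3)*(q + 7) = q^4 - 4*q^3 - 53*q^2 + 168*q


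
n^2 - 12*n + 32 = (n - 8)*(n - 4)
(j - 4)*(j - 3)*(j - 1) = j^3 - 8*j^2 + 19*j - 12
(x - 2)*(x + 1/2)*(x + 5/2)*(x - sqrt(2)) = x^4 - sqrt(2)*x^3 + x^3 - 19*x^2/4 - sqrt(2)*x^2 - 5*x/2 + 19*sqrt(2)*x/4 + 5*sqrt(2)/2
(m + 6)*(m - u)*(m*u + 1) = m^3*u - m^2*u^2 + 6*m^2*u + m^2 - 6*m*u^2 - m*u + 6*m - 6*u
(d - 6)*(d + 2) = d^2 - 4*d - 12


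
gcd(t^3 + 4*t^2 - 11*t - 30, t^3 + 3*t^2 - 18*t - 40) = t^2 + 7*t + 10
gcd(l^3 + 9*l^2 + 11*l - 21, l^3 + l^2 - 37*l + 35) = l^2 + 6*l - 7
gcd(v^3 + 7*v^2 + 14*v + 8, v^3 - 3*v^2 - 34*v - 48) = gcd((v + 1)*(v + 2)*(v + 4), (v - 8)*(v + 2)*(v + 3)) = v + 2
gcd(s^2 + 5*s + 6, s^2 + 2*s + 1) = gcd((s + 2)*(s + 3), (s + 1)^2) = 1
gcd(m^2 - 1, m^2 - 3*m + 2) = m - 1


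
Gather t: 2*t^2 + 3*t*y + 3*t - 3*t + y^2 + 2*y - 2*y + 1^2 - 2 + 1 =2*t^2 + 3*t*y + y^2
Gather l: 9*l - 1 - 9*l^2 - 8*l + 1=-9*l^2 + l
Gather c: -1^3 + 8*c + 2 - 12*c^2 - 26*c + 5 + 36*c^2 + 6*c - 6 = 24*c^2 - 12*c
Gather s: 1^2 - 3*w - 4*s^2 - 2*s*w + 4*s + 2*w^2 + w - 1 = -4*s^2 + s*(4 - 2*w) + 2*w^2 - 2*w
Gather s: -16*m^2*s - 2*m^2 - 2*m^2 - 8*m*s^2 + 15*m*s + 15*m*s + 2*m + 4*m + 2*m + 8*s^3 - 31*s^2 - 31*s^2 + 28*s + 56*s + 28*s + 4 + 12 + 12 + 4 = -4*m^2 + 8*m + 8*s^3 + s^2*(-8*m - 62) + s*(-16*m^2 + 30*m + 112) + 32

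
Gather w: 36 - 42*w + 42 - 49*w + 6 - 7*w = 84 - 98*w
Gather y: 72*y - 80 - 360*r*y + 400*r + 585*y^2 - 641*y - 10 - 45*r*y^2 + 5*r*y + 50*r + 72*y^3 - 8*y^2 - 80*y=450*r + 72*y^3 + y^2*(577 - 45*r) + y*(-355*r - 649) - 90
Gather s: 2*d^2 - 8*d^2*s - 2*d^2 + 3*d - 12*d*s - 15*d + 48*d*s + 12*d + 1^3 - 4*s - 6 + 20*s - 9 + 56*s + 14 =s*(-8*d^2 + 36*d + 72)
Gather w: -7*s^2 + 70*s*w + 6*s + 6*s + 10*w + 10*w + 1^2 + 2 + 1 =-7*s^2 + 12*s + w*(70*s + 20) + 4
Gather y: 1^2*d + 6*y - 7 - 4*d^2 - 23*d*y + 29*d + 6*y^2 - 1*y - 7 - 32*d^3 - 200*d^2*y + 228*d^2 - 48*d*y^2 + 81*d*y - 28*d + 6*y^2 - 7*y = -32*d^3 + 224*d^2 + 2*d + y^2*(12 - 48*d) + y*(-200*d^2 + 58*d - 2) - 14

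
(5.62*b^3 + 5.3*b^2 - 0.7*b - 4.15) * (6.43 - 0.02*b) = -0.1124*b^4 + 36.0306*b^3 + 34.093*b^2 - 4.418*b - 26.6845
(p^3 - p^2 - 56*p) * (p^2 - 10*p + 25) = p^5 - 11*p^4 - 21*p^3 + 535*p^2 - 1400*p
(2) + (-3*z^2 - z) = -3*z^2 - z + 2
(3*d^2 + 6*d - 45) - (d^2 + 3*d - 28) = 2*d^2 + 3*d - 17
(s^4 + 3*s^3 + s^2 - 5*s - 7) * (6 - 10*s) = -10*s^5 - 24*s^4 + 8*s^3 + 56*s^2 + 40*s - 42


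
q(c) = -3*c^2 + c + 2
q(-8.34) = -215.01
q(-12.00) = -442.00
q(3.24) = -26.25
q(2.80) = -18.72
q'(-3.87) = 24.22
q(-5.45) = -92.56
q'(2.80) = -15.80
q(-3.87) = -46.80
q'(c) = 1 - 6*c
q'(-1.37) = 9.22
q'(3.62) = -20.72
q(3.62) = -33.69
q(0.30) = 2.03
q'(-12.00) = 73.00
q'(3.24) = -18.44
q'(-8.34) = 51.04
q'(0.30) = -0.80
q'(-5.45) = 33.70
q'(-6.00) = 37.00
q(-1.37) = -5.00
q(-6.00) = -112.00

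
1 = 1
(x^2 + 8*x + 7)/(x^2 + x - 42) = (x + 1)/(x - 6)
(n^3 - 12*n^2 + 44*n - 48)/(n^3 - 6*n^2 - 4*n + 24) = (n - 4)/(n + 2)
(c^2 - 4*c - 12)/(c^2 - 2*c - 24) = (c + 2)/(c + 4)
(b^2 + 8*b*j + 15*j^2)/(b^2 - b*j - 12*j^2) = (b + 5*j)/(b - 4*j)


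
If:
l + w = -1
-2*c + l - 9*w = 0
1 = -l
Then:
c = -1/2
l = -1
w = 0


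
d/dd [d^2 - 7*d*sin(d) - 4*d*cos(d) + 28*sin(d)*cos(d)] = 4*d*sin(d) - 7*d*cos(d) + 2*d - 7*sin(d) - 4*cos(d) + 28*cos(2*d)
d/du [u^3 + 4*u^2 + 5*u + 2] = 3*u^2 + 8*u + 5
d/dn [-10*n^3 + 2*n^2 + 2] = 2*n*(2 - 15*n)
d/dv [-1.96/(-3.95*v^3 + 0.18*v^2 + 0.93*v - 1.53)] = (-23.226*v^2 + 0.7056*v + 1.8228)/(3.95*v^3 - 0.18*v^2 - 0.93*v + 1.53)^2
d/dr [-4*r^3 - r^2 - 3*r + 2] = -12*r^2 - 2*r - 3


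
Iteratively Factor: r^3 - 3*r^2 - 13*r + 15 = (r + 3)*(r^2 - 6*r + 5) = (r - 5)*(r + 3)*(r - 1)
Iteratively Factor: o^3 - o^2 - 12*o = (o)*(o^2 - o - 12) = o*(o + 3)*(o - 4)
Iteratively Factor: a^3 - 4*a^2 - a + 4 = (a - 4)*(a^2 - 1) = (a - 4)*(a + 1)*(a - 1)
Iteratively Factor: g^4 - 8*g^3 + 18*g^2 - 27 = (g - 3)*(g^3 - 5*g^2 + 3*g + 9) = (g - 3)^2*(g^2 - 2*g - 3) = (g - 3)^2*(g + 1)*(g - 3)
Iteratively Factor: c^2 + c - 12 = (c + 4)*(c - 3)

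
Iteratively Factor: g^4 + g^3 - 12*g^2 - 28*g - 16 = (g + 1)*(g^3 - 12*g - 16) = (g + 1)*(g + 2)*(g^2 - 2*g - 8) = (g - 4)*(g + 1)*(g + 2)*(g + 2)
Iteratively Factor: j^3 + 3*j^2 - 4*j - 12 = (j + 2)*(j^2 + j - 6) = (j + 2)*(j + 3)*(j - 2)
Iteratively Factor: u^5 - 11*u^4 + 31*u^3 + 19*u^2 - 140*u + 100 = (u - 1)*(u^4 - 10*u^3 + 21*u^2 + 40*u - 100) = (u - 5)*(u - 1)*(u^3 - 5*u^2 - 4*u + 20) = (u - 5)*(u - 2)*(u - 1)*(u^2 - 3*u - 10) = (u - 5)^2*(u - 2)*(u - 1)*(u + 2)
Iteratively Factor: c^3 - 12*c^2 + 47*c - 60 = (c - 5)*(c^2 - 7*c + 12) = (c - 5)*(c - 3)*(c - 4)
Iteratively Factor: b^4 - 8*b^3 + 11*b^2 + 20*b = (b)*(b^3 - 8*b^2 + 11*b + 20) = b*(b - 4)*(b^2 - 4*b - 5) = b*(b - 4)*(b + 1)*(b - 5)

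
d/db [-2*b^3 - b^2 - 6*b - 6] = -6*b^2 - 2*b - 6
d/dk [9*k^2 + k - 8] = 18*k + 1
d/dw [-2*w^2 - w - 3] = -4*w - 1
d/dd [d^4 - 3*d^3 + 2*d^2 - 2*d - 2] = 4*d^3 - 9*d^2 + 4*d - 2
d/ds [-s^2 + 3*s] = 3 - 2*s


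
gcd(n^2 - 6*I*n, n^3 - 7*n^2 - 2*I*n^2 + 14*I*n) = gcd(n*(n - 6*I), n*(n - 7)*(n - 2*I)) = n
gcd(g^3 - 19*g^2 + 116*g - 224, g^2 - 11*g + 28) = g^2 - 11*g + 28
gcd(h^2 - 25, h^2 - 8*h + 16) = 1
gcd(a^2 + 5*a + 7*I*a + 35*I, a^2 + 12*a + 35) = a + 5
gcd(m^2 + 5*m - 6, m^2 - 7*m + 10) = 1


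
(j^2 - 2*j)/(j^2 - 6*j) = (j - 2)/(j - 6)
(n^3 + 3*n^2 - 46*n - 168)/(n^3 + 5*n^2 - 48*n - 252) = (n + 4)/(n + 6)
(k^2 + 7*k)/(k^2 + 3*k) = (k + 7)/(k + 3)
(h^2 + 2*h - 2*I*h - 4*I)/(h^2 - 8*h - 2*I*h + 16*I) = (h + 2)/(h - 8)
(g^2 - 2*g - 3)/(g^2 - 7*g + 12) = (g + 1)/(g - 4)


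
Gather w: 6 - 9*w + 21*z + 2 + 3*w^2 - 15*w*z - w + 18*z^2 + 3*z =3*w^2 + w*(-15*z - 10) + 18*z^2 + 24*z + 8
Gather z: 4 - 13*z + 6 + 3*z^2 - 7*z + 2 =3*z^2 - 20*z + 12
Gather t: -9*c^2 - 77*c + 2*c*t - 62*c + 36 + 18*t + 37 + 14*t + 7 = -9*c^2 - 139*c + t*(2*c + 32) + 80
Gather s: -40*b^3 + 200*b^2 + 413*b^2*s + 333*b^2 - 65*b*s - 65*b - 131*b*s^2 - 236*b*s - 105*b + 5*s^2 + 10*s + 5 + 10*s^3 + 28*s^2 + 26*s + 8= -40*b^3 + 533*b^2 - 170*b + 10*s^3 + s^2*(33 - 131*b) + s*(413*b^2 - 301*b + 36) + 13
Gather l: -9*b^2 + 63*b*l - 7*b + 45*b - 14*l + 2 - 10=-9*b^2 + 38*b + l*(63*b - 14) - 8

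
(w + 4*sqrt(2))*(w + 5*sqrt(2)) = w^2 + 9*sqrt(2)*w + 40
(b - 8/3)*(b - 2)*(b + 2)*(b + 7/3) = b^4 - b^3/3 - 92*b^2/9 + 4*b/3 + 224/9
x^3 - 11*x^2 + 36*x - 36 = (x - 6)*(x - 3)*(x - 2)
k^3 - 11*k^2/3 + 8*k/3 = k*(k - 8/3)*(k - 1)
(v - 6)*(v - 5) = v^2 - 11*v + 30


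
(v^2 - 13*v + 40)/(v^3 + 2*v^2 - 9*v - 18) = (v^2 - 13*v + 40)/(v^3 + 2*v^2 - 9*v - 18)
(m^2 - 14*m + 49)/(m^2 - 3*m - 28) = (m - 7)/(m + 4)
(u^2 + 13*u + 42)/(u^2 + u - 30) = (u + 7)/(u - 5)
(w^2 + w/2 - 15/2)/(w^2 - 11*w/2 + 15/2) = (w + 3)/(w - 3)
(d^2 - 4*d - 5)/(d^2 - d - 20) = (d + 1)/(d + 4)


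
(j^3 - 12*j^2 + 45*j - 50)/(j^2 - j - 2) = (j^2 - 10*j + 25)/(j + 1)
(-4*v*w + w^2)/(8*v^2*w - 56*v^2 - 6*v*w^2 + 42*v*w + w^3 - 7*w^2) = -w/(2*v*w - 14*v - w^2 + 7*w)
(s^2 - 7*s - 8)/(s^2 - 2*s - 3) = (s - 8)/(s - 3)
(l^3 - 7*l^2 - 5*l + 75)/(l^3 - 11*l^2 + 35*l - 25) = (l + 3)/(l - 1)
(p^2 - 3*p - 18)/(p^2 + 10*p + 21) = (p - 6)/(p + 7)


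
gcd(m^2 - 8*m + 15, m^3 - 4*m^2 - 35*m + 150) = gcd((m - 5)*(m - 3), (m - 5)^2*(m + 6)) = m - 5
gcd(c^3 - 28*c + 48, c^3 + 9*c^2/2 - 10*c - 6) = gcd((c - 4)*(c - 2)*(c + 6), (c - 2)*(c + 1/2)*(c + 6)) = c^2 + 4*c - 12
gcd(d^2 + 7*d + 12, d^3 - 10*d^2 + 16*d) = 1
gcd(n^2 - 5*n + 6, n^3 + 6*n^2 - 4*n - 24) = n - 2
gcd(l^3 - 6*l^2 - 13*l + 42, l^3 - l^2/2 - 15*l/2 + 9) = l^2 + l - 6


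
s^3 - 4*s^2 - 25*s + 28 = (s - 7)*(s - 1)*(s + 4)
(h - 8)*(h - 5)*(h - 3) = h^3 - 16*h^2 + 79*h - 120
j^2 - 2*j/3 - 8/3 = (j - 2)*(j + 4/3)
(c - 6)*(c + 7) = c^2 + c - 42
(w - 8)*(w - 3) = w^2 - 11*w + 24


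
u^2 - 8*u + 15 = (u - 5)*(u - 3)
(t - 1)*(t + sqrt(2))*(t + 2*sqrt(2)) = t^3 - t^2 + 3*sqrt(2)*t^2 - 3*sqrt(2)*t + 4*t - 4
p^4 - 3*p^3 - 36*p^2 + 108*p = p*(p - 6)*(p - 3)*(p + 6)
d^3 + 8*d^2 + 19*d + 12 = (d + 1)*(d + 3)*(d + 4)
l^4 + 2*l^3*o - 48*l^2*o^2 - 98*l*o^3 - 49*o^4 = (l - 7*o)*(l + o)^2*(l + 7*o)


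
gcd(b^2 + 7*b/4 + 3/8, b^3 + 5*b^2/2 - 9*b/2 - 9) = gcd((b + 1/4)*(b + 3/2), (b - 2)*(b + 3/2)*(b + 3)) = b + 3/2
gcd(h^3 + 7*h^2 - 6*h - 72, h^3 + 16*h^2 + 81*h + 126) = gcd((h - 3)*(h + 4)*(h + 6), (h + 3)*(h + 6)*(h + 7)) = h + 6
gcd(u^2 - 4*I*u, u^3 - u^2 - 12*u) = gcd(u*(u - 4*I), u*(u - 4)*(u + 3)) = u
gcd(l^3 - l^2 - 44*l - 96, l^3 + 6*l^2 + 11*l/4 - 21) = l + 4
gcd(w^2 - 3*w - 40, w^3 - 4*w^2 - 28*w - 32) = w - 8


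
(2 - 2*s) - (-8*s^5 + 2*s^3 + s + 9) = 8*s^5 - 2*s^3 - 3*s - 7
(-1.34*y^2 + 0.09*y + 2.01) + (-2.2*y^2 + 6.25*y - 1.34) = -3.54*y^2 + 6.34*y + 0.67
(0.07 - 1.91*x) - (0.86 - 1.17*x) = -0.74*x - 0.79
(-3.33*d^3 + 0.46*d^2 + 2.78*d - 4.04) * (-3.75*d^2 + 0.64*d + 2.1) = 12.4875*d^5 - 3.8562*d^4 - 17.1236*d^3 + 17.8952*d^2 + 3.2524*d - 8.484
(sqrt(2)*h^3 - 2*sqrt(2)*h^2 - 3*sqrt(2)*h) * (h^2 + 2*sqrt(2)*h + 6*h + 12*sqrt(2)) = sqrt(2)*h^5 + 4*h^4 + 4*sqrt(2)*h^4 - 15*sqrt(2)*h^3 + 16*h^3 - 60*h^2 - 18*sqrt(2)*h^2 - 72*h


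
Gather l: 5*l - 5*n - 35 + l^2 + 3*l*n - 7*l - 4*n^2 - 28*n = l^2 + l*(3*n - 2) - 4*n^2 - 33*n - 35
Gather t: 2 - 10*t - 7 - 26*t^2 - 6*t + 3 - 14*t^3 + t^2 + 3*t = -14*t^3 - 25*t^2 - 13*t - 2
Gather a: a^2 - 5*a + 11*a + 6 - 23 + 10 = a^2 + 6*a - 7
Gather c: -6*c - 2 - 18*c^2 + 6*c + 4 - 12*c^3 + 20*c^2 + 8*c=-12*c^3 + 2*c^2 + 8*c + 2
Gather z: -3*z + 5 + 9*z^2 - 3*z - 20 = 9*z^2 - 6*z - 15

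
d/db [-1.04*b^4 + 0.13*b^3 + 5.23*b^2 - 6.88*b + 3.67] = -4.16*b^3 + 0.39*b^2 + 10.46*b - 6.88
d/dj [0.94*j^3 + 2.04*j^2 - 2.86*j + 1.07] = 2.82*j^2 + 4.08*j - 2.86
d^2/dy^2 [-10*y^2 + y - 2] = -20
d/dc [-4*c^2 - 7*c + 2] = -8*c - 7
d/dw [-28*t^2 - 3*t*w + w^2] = -3*t + 2*w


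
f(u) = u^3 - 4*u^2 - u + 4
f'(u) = 3*u^2 - 8*u - 1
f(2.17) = -6.79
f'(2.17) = -4.23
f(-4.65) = -178.38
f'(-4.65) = 101.07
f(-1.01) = -0.10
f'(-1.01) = 10.14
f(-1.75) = -11.86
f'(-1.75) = 22.19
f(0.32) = 3.30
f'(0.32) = -3.25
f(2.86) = -8.18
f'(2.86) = 0.66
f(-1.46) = -6.18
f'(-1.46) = 17.07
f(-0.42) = 3.64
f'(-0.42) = 2.89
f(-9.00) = -1040.00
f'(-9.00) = 314.00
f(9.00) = 400.00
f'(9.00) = 170.00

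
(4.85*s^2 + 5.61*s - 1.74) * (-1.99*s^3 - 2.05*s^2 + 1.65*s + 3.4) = -9.6515*s^5 - 21.1064*s^4 - 0.0353999999999992*s^3 + 29.3135*s^2 + 16.203*s - 5.916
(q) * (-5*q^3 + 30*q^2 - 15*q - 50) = -5*q^4 + 30*q^3 - 15*q^2 - 50*q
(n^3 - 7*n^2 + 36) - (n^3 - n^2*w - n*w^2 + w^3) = n^2*w - 7*n^2 + n*w^2 - w^3 + 36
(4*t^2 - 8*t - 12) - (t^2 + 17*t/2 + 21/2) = 3*t^2 - 33*t/2 - 45/2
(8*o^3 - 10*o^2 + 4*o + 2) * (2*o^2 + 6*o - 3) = 16*o^5 + 28*o^4 - 76*o^3 + 58*o^2 - 6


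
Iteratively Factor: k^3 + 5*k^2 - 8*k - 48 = (k - 3)*(k^2 + 8*k + 16) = (k - 3)*(k + 4)*(k + 4)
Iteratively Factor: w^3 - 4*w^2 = (w - 4)*(w^2) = w*(w - 4)*(w)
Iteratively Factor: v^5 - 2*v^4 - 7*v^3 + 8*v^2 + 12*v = (v)*(v^4 - 2*v^3 - 7*v^2 + 8*v + 12) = v*(v - 3)*(v^3 + v^2 - 4*v - 4) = v*(v - 3)*(v + 2)*(v^2 - v - 2) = v*(v - 3)*(v + 1)*(v + 2)*(v - 2)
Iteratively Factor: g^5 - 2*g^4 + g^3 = (g - 1)*(g^4 - g^3) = (g - 1)^2*(g^3) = g*(g - 1)^2*(g^2) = g^2*(g - 1)^2*(g)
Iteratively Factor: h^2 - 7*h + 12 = (h - 3)*(h - 4)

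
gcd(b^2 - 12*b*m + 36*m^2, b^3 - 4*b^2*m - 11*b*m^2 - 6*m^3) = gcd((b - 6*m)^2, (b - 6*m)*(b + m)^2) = b - 6*m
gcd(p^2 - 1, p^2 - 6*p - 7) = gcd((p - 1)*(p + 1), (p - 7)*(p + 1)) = p + 1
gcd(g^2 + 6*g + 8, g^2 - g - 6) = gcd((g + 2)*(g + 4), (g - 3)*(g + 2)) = g + 2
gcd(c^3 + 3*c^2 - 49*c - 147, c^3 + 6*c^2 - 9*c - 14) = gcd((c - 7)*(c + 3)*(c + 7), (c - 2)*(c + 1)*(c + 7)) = c + 7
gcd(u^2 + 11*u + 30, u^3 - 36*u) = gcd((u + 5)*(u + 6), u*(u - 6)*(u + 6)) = u + 6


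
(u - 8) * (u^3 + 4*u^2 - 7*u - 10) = u^4 - 4*u^3 - 39*u^2 + 46*u + 80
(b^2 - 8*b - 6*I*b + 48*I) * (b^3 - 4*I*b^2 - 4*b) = b^5 - 8*b^4 - 10*I*b^4 - 28*b^3 + 80*I*b^3 + 224*b^2 + 24*I*b^2 - 192*I*b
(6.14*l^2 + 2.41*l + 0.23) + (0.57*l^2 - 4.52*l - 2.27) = 6.71*l^2 - 2.11*l - 2.04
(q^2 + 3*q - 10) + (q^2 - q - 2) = 2*q^2 + 2*q - 12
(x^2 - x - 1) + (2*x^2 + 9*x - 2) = 3*x^2 + 8*x - 3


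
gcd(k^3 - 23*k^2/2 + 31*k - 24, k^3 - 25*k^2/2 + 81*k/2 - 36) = k^2 - 19*k/2 + 12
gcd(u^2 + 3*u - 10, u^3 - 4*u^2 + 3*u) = 1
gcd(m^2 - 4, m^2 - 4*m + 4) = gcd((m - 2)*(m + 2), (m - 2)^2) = m - 2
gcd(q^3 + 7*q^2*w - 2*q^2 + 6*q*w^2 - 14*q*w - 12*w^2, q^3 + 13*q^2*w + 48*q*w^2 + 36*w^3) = q^2 + 7*q*w + 6*w^2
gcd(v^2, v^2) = v^2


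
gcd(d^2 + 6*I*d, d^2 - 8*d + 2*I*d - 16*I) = 1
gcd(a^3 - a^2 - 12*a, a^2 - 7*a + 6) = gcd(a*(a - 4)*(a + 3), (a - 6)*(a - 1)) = 1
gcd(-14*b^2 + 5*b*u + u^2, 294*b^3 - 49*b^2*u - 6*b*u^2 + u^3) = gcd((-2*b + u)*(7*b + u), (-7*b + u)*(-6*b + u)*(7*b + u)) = 7*b + u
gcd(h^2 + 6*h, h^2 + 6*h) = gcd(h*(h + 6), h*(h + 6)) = h^2 + 6*h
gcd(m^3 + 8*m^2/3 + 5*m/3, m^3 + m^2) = m^2 + m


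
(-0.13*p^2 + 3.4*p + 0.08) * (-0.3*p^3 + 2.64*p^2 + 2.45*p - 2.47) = 0.039*p^5 - 1.3632*p^4 + 8.6335*p^3 + 8.8623*p^2 - 8.202*p - 0.1976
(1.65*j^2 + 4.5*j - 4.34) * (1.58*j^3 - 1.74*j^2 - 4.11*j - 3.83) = 2.607*j^5 + 4.239*j^4 - 21.4687*j^3 - 17.2629*j^2 + 0.602400000000003*j + 16.6222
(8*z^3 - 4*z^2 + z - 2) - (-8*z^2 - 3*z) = 8*z^3 + 4*z^2 + 4*z - 2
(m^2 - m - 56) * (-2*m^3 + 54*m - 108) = -2*m^5 + 2*m^4 + 166*m^3 - 162*m^2 - 2916*m + 6048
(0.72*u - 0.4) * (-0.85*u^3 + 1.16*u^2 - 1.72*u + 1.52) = -0.612*u^4 + 1.1752*u^3 - 1.7024*u^2 + 1.7824*u - 0.608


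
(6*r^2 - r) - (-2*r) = 6*r^2 + r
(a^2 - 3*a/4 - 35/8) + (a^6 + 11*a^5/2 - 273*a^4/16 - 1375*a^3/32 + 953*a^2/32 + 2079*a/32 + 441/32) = a^6 + 11*a^5/2 - 273*a^4/16 - 1375*a^3/32 + 985*a^2/32 + 2055*a/32 + 301/32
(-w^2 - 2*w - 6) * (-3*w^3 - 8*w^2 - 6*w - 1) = 3*w^5 + 14*w^4 + 40*w^3 + 61*w^2 + 38*w + 6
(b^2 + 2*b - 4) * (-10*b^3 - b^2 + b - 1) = -10*b^5 - 21*b^4 + 39*b^3 + 5*b^2 - 6*b + 4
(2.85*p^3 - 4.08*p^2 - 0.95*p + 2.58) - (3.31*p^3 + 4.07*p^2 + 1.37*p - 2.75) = -0.46*p^3 - 8.15*p^2 - 2.32*p + 5.33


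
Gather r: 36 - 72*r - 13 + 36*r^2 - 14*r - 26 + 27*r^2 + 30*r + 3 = 63*r^2 - 56*r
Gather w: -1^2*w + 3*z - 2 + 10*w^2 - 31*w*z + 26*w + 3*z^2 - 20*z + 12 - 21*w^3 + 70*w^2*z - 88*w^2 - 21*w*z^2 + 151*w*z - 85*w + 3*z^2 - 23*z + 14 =-21*w^3 + w^2*(70*z - 78) + w*(-21*z^2 + 120*z - 60) + 6*z^2 - 40*z + 24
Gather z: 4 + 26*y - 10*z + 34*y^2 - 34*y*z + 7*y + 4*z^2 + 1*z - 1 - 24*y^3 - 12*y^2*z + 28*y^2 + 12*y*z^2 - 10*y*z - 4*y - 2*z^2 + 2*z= -24*y^3 + 62*y^2 + 29*y + z^2*(12*y + 2) + z*(-12*y^2 - 44*y - 7) + 3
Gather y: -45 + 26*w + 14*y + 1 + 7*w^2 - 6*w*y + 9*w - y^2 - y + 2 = 7*w^2 + 35*w - y^2 + y*(13 - 6*w) - 42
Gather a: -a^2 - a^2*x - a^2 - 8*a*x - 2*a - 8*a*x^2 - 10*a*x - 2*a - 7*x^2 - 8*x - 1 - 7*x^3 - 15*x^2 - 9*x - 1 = a^2*(-x - 2) + a*(-8*x^2 - 18*x - 4) - 7*x^3 - 22*x^2 - 17*x - 2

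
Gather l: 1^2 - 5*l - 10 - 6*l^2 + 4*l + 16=-6*l^2 - l + 7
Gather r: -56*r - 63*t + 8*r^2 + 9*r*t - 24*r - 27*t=8*r^2 + r*(9*t - 80) - 90*t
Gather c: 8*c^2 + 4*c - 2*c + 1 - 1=8*c^2 + 2*c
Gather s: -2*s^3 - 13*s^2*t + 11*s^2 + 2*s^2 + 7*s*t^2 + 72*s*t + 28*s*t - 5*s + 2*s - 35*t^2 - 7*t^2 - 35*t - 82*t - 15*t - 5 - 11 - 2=-2*s^3 + s^2*(13 - 13*t) + s*(7*t^2 + 100*t - 3) - 42*t^2 - 132*t - 18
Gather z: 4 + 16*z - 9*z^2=-9*z^2 + 16*z + 4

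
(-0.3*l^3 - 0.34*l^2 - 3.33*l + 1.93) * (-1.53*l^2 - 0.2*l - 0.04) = 0.459*l^5 + 0.5802*l^4 + 5.1749*l^3 - 2.2733*l^2 - 0.2528*l - 0.0772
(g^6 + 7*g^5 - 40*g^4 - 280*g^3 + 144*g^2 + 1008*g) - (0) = g^6 + 7*g^5 - 40*g^4 - 280*g^3 + 144*g^2 + 1008*g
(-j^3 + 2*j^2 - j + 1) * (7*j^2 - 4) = -7*j^5 + 14*j^4 - 3*j^3 - j^2 + 4*j - 4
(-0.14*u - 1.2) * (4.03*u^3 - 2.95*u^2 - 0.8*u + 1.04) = -0.5642*u^4 - 4.423*u^3 + 3.652*u^2 + 0.8144*u - 1.248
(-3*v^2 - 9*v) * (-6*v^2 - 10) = 18*v^4 + 54*v^3 + 30*v^2 + 90*v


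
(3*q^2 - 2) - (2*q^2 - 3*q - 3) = q^2 + 3*q + 1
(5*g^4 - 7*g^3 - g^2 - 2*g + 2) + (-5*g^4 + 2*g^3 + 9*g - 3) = -5*g^3 - g^2 + 7*g - 1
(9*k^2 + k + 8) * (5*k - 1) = 45*k^3 - 4*k^2 + 39*k - 8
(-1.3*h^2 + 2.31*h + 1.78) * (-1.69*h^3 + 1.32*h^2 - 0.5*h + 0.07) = 2.197*h^5 - 5.6199*h^4 + 0.691*h^3 + 1.1036*h^2 - 0.7283*h + 0.1246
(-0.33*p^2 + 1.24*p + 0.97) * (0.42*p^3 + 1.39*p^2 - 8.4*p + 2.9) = -0.1386*p^5 + 0.0620999999999999*p^4 + 4.903*p^3 - 10.0247*p^2 - 4.552*p + 2.813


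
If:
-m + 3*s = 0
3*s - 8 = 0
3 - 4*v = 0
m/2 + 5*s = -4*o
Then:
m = 8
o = -13/3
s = 8/3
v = 3/4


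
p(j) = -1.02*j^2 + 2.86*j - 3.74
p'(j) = 2.86 - 2.04*j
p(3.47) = -6.10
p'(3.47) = -4.22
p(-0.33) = -4.79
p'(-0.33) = 3.53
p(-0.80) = -6.68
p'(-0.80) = 4.49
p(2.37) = -2.69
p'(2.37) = -1.97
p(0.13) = -3.39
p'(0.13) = 2.59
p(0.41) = -2.74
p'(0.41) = 2.02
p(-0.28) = -4.62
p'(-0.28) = 3.43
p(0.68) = -2.27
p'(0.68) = 1.47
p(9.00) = -60.62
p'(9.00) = -15.50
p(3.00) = -4.34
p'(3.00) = -3.26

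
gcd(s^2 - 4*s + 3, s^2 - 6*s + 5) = s - 1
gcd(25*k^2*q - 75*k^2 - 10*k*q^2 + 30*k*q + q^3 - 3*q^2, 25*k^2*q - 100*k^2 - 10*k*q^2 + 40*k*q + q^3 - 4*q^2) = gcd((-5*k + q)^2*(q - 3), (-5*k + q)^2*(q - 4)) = 25*k^2 - 10*k*q + q^2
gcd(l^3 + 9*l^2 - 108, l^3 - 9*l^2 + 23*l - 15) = l - 3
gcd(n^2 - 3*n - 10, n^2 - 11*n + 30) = n - 5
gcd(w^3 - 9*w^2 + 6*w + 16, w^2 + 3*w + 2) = w + 1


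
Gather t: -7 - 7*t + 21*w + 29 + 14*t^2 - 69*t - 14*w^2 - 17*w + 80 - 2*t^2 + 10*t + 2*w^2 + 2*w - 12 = 12*t^2 - 66*t - 12*w^2 + 6*w + 90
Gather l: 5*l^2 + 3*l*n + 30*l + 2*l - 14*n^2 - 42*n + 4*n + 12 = 5*l^2 + l*(3*n + 32) - 14*n^2 - 38*n + 12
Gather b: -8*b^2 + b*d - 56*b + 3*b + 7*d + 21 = -8*b^2 + b*(d - 53) + 7*d + 21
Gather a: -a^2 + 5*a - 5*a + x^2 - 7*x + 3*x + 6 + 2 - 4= -a^2 + x^2 - 4*x + 4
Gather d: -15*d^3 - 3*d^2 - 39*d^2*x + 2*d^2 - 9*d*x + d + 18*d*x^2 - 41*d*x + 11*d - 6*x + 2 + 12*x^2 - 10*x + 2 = -15*d^3 + d^2*(-39*x - 1) + d*(18*x^2 - 50*x + 12) + 12*x^2 - 16*x + 4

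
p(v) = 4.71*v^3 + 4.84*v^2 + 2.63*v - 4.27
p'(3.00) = 158.84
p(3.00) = 174.35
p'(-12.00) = 1921.19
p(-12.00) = -7477.75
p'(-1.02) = 7.46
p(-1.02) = -6.92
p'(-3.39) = 132.20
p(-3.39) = -141.06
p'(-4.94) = 299.63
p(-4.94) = -466.96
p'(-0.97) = 6.54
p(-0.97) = -6.57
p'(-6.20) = 485.77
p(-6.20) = -957.05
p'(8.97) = 1226.37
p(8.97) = 3808.12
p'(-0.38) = 0.99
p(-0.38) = -4.83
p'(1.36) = 41.93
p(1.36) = 20.11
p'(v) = 14.13*v^2 + 9.68*v + 2.63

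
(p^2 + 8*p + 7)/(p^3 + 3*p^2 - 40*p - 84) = (p + 1)/(p^2 - 4*p - 12)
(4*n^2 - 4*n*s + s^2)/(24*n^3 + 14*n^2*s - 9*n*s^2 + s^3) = (4*n^2 - 4*n*s + s^2)/(24*n^3 + 14*n^2*s - 9*n*s^2 + s^3)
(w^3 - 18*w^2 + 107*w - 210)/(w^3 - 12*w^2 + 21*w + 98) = (w^2 - 11*w + 30)/(w^2 - 5*w - 14)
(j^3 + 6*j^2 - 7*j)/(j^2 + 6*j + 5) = j*(j^2 + 6*j - 7)/(j^2 + 6*j + 5)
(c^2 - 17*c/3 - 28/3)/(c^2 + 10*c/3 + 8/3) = (c - 7)/(c + 2)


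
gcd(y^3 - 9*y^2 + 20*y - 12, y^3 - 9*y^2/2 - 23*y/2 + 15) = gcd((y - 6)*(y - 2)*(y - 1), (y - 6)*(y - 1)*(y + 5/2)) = y^2 - 7*y + 6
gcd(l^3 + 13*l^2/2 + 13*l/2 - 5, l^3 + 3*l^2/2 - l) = l^2 + 3*l/2 - 1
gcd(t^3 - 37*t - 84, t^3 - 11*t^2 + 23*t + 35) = t - 7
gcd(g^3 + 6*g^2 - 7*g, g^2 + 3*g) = g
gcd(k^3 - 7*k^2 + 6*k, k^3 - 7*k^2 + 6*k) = k^3 - 7*k^2 + 6*k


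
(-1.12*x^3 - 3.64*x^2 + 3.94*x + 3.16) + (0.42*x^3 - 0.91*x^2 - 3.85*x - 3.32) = -0.7*x^3 - 4.55*x^2 + 0.0899999999999999*x - 0.16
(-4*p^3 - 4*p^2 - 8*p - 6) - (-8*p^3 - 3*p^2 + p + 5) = 4*p^3 - p^2 - 9*p - 11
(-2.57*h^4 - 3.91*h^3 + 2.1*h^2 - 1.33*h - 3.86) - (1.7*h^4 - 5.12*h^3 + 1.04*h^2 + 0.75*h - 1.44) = -4.27*h^4 + 1.21*h^3 + 1.06*h^2 - 2.08*h - 2.42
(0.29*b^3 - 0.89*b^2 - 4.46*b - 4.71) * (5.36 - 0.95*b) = -0.2755*b^4 + 2.3999*b^3 - 0.5334*b^2 - 19.4311*b - 25.2456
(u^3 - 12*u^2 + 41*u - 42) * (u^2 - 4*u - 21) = u^5 - 16*u^4 + 68*u^3 + 46*u^2 - 693*u + 882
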